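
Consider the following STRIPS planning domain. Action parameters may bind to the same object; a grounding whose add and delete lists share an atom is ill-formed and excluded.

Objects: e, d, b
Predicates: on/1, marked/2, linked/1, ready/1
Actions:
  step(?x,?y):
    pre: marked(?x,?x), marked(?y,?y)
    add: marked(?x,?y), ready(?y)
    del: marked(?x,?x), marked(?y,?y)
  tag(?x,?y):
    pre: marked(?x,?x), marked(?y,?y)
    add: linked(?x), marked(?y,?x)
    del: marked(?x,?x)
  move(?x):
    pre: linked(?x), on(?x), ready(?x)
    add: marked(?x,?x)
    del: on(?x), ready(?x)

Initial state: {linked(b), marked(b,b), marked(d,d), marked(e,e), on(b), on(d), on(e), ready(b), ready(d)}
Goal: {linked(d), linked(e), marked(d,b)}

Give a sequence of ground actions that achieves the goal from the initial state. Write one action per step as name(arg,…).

tag(e,d); tag(d,b); move(d); step(d,b)

1. tag(e,d)  →  {linked(b), linked(e), marked(b,b), marked(d,d), marked(d,e), on(b), on(d), on(e), ready(b), ready(d)}
2. tag(d,b)  →  {linked(b), linked(d), linked(e), marked(b,b), marked(b,d), marked(d,e), on(b), on(d), on(e), ready(b), ready(d)}
3. move(d)  →  {linked(b), linked(d), linked(e), marked(b,b), marked(b,d), marked(d,d), marked(d,e), on(b), on(e), ready(b)}
4. step(d,b)  →  {linked(b), linked(d), linked(e), marked(b,d), marked(d,b), marked(d,e), on(b), on(e), ready(b)}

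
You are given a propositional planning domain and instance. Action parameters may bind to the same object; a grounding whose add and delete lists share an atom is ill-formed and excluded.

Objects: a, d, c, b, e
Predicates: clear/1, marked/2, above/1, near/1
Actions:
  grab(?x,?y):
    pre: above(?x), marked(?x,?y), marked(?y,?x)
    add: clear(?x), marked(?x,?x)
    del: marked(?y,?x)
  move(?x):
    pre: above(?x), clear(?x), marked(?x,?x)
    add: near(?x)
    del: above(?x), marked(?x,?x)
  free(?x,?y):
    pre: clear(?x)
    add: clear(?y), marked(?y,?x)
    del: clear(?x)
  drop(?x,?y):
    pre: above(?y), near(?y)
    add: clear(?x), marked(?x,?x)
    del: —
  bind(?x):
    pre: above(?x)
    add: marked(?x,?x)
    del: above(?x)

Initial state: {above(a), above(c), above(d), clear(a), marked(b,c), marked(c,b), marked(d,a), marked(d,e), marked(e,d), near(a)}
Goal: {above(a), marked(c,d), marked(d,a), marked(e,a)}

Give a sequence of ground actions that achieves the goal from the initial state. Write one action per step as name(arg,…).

grab(d,e); free(a,e); free(d,c)

1. grab(d,e)  →  {above(a), above(c), above(d), clear(a), clear(d), marked(b,c), marked(c,b), marked(d,a), marked(d,d), marked(d,e), near(a)}
2. free(a,e)  →  {above(a), above(c), above(d), clear(d), clear(e), marked(b,c), marked(c,b), marked(d,a), marked(d,d), marked(d,e), marked(e,a), near(a)}
3. free(d,c)  →  {above(a), above(c), above(d), clear(c), clear(e), marked(b,c), marked(c,b), marked(c,d), marked(d,a), marked(d,d), marked(d,e), marked(e,a), near(a)}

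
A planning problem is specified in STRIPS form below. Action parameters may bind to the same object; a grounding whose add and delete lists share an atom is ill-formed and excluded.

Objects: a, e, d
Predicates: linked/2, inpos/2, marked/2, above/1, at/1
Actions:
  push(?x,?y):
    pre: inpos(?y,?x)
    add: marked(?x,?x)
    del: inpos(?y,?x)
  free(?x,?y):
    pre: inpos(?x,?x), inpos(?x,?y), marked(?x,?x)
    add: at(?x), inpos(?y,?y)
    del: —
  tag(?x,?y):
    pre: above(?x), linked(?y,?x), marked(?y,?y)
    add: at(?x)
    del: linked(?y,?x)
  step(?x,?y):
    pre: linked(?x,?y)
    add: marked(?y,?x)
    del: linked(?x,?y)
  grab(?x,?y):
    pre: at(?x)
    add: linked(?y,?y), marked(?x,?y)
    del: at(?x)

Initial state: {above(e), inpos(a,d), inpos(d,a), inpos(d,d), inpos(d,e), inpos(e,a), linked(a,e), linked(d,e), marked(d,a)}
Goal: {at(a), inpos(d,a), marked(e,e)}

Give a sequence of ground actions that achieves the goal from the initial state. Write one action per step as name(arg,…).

1. push(a,e)  →  {above(e), inpos(a,d), inpos(d,a), inpos(d,d), inpos(d,e), linked(a,e), linked(d,e), marked(a,a), marked(d,a)}
2. push(e,d)  →  {above(e), inpos(a,d), inpos(d,a), inpos(d,d), linked(a,e), linked(d,e), marked(a,a), marked(d,a), marked(e,e)}
3. push(d,a)  →  {above(e), inpos(d,a), inpos(d,d), linked(a,e), linked(d,e), marked(a,a), marked(d,a), marked(d,d), marked(e,e)}
4. free(d,a)  →  {above(e), at(d), inpos(a,a), inpos(d,a), inpos(d,d), linked(a,e), linked(d,e), marked(a,a), marked(d,a), marked(d,d), marked(e,e)}
5. free(a,a)  →  {above(e), at(a), at(d), inpos(a,a), inpos(d,a), inpos(d,d), linked(a,e), linked(d,e), marked(a,a), marked(d,a), marked(d,d), marked(e,e)}

push(a,e); push(e,d); push(d,a); free(d,a); free(a,a)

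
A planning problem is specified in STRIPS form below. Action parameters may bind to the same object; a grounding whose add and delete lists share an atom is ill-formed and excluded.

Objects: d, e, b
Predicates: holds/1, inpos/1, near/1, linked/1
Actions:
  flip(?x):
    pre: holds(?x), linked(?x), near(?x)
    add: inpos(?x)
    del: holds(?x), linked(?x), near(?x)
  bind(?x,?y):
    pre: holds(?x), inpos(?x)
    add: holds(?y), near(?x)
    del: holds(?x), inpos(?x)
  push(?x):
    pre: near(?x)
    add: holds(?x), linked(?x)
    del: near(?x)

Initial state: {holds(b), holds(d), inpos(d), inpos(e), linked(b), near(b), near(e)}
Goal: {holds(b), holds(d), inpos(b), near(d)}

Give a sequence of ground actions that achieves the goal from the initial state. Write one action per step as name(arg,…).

1. flip(b)  →  {holds(d), inpos(b), inpos(d), inpos(e), near(e)}
2. bind(d,b)  →  {holds(b), inpos(b), inpos(e), near(d), near(e)}
3. push(e)  →  {holds(b), holds(e), inpos(b), inpos(e), linked(e), near(d)}
4. bind(e,d)  →  {holds(b), holds(d), inpos(b), linked(e), near(d), near(e)}

flip(b); bind(d,b); push(e); bind(e,d)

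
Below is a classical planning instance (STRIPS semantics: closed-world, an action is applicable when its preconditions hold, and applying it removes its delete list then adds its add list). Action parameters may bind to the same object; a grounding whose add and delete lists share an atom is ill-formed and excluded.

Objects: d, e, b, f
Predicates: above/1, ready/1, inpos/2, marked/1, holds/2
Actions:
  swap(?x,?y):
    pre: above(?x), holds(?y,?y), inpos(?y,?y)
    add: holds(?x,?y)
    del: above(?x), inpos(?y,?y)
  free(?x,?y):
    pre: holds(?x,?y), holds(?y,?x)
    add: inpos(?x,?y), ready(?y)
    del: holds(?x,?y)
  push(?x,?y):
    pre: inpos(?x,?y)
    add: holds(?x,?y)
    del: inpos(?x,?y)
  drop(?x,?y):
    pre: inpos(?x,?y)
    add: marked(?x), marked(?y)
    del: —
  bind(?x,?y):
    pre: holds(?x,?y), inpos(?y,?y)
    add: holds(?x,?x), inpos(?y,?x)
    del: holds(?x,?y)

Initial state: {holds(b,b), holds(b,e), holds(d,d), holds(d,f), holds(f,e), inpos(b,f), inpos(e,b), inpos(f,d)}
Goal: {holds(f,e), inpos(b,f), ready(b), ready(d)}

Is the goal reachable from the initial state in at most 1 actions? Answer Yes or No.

No

1. free(d,d)  →  {holds(b,b), holds(b,e), holds(d,f), holds(f,e), inpos(b,f), inpos(d,d), inpos(e,b), inpos(f,d), ready(d)}
2. free(b,b)  →  {holds(b,e), holds(d,f), holds(f,e), inpos(b,b), inpos(b,f), inpos(d,d), inpos(e,b), inpos(f,d), ready(b), ready(d)}
optimal plan length = 2; 2 > 1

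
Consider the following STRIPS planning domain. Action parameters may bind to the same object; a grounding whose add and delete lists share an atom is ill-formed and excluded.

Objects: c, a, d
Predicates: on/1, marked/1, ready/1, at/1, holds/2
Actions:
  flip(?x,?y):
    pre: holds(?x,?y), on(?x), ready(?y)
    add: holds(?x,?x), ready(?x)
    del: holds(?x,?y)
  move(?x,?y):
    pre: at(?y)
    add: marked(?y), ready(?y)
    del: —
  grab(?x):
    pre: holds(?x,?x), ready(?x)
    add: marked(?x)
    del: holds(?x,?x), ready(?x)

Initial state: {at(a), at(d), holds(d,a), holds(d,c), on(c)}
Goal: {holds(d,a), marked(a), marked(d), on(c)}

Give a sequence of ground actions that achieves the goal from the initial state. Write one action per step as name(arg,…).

1. move(c,a)  →  {at(a), at(d), holds(d,a), holds(d,c), marked(a), on(c), ready(a)}
2. move(c,d)  →  {at(a), at(d), holds(d,a), holds(d,c), marked(a), marked(d), on(c), ready(a), ready(d)}

move(c,a); move(c,d)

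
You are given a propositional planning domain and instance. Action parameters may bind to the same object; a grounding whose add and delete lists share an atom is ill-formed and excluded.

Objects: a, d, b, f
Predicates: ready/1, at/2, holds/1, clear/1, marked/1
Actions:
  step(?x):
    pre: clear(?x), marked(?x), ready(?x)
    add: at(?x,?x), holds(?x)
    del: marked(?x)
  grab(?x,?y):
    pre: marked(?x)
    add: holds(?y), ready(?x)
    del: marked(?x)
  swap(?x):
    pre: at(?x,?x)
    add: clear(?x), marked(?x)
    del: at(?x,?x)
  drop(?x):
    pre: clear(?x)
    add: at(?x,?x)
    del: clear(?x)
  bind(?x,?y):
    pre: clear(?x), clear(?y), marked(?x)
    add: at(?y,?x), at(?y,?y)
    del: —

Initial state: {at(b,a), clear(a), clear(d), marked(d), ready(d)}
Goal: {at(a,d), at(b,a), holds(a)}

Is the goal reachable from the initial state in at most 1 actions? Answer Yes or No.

No

1. bind(d,a)  →  {at(a,a), at(a,d), at(b,a), clear(a), clear(d), marked(d), ready(d)}
2. grab(d,a)  →  {at(a,a), at(a,d), at(b,a), clear(a), clear(d), holds(a), ready(d)}
optimal plan length = 2; 2 > 1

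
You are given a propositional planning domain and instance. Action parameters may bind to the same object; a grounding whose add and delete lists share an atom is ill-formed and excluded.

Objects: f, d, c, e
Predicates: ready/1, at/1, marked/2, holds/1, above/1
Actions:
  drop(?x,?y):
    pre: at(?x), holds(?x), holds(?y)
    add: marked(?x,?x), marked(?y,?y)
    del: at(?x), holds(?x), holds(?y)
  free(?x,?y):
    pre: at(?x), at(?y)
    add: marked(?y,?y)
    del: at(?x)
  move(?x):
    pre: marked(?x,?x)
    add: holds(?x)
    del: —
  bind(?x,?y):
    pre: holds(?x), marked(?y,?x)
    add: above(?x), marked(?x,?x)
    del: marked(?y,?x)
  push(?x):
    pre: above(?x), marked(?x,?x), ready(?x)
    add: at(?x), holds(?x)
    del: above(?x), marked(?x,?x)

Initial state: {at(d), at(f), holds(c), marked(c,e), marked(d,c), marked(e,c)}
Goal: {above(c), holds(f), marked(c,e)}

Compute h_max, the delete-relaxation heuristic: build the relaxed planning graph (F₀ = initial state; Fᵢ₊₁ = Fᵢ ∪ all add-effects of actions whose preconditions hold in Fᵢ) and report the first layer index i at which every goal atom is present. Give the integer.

F0 = init (6 atoms)
F1 = F0 ∪ {above(c), marked(c,c), marked(d,d), marked(f,f)}  (10 atoms)
F2 = F1 ∪ {holds(d), holds(f)}  (12 atoms)
goal ⊆ F2  ⇒  h_max = 2

2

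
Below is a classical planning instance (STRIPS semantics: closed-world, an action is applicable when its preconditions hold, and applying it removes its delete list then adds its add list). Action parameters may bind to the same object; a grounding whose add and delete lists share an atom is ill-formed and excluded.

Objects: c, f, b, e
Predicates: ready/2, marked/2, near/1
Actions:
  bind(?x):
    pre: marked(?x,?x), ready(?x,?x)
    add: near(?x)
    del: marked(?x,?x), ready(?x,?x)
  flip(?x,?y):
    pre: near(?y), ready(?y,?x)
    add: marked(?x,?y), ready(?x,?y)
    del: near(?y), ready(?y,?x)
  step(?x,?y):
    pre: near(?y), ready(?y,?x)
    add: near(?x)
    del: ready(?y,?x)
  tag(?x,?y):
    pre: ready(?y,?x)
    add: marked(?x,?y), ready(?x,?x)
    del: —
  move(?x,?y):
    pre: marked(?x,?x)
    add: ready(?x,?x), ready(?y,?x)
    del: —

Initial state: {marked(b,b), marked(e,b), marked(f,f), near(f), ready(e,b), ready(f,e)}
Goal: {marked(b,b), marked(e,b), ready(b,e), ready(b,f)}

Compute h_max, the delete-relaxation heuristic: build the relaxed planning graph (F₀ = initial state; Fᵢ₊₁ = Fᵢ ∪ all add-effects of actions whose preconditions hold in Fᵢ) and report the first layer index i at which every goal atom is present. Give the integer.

F0 = init (6 atoms)
F1 = F0 ∪ {marked(b,e), marked(e,f), near(e), ready(b,b), ready(b,f), ready(c,b), ready(c,f), ready(e,e), ready(e,f), ready(f,b), ready(f,f)}  (17 atoms)
F2 = F1 ∪ {marked(b,c), marked(b,f), marked(e,e), marked(f,b), marked(f,c), marked(f,e), near(b), ready(b,e)}  (25 atoms)
goal ⊆ F2  ⇒  h_max = 2

2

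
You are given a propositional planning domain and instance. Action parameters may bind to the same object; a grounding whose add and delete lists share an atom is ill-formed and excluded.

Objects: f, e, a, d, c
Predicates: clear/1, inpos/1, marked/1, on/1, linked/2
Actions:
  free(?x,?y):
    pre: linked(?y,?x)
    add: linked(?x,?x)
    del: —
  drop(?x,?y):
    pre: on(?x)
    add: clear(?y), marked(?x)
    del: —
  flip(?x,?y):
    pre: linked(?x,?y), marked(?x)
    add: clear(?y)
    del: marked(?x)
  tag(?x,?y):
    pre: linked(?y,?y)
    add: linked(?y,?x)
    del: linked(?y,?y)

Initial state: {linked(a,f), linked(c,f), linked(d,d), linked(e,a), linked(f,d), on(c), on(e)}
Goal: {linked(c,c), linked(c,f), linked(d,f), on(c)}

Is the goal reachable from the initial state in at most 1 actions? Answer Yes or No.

1. free(f,a)  →  {linked(a,f), linked(c,f), linked(d,d), linked(e,a), linked(f,d), linked(f,f), on(c), on(e)}
2. tag(f,d)  →  {linked(a,f), linked(c,f), linked(d,f), linked(e,a), linked(f,d), linked(f,f), on(c), on(e)}
3. tag(c,f)  →  {linked(a,f), linked(c,f), linked(d,f), linked(e,a), linked(f,c), linked(f,d), on(c), on(e)}
4. free(c,f)  →  {linked(a,f), linked(c,c), linked(c,f), linked(d,f), linked(e,a), linked(f,c), linked(f,d), on(c), on(e)}
optimal plan length = 4; 4 > 1

No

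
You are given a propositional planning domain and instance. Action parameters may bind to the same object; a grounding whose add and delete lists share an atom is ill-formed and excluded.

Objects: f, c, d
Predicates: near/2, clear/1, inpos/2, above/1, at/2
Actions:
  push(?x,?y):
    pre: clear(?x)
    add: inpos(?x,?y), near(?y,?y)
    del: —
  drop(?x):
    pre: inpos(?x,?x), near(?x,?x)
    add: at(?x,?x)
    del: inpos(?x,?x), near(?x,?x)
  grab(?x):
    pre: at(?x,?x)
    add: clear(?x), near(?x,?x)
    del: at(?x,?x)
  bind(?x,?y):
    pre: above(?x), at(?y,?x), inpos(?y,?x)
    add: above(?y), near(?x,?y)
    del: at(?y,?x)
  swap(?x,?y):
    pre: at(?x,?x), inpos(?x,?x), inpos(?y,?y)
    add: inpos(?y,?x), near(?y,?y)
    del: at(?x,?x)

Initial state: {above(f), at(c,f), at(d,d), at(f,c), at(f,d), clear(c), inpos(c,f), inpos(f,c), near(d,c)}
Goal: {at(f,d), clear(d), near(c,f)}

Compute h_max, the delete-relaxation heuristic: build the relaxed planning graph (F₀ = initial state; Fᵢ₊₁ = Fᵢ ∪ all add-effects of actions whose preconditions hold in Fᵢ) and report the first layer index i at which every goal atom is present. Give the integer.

2

F0 = init (9 atoms)
F1 = F0 ∪ {above(c), clear(d), inpos(c,c), inpos(c,d), near(c,c), near(d,d), near(f,c), near(f,f)}  (17 atoms)
F2 = F1 ∪ {at(c,c), inpos(d,c), inpos(d,d), inpos(d,f), near(c,f)}  (22 atoms)
goal ⊆ F2  ⇒  h_max = 2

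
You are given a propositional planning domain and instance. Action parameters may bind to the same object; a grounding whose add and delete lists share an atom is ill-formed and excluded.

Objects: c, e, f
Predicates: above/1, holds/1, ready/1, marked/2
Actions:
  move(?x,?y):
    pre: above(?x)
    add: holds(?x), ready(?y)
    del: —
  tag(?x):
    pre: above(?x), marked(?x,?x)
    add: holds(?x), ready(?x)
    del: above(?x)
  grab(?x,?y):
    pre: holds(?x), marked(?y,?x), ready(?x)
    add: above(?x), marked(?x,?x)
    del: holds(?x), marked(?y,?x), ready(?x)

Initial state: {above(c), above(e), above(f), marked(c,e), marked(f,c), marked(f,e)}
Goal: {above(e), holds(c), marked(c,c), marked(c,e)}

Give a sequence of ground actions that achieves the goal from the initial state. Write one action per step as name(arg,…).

1. move(c,c)  →  {above(c), above(e), above(f), holds(c), marked(c,e), marked(f,c), marked(f,e), ready(c)}
2. grab(c,f)  →  {above(c), above(e), above(f), marked(c,c), marked(c,e), marked(f,e)}
3. move(c,c)  →  {above(c), above(e), above(f), holds(c), marked(c,c), marked(c,e), marked(f,e), ready(c)}

move(c,c); grab(c,f); move(c,c)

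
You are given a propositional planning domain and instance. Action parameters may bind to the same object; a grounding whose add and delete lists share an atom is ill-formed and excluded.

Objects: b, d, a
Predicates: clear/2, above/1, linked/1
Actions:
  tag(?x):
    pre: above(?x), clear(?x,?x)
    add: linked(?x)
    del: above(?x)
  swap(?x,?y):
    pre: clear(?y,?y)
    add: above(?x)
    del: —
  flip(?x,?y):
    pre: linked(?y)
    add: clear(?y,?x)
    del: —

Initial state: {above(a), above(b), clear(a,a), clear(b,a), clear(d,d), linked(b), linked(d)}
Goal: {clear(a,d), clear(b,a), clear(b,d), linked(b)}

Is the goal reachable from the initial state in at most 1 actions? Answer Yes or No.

No

1. tag(a)  →  {above(b), clear(a,a), clear(b,a), clear(d,d), linked(a), linked(b), linked(d)}
2. flip(d,b)  →  {above(b), clear(a,a), clear(b,a), clear(b,d), clear(d,d), linked(a), linked(b), linked(d)}
3. flip(d,a)  →  {above(b), clear(a,a), clear(a,d), clear(b,a), clear(b,d), clear(d,d), linked(a), linked(b), linked(d)}
optimal plan length = 3; 3 > 1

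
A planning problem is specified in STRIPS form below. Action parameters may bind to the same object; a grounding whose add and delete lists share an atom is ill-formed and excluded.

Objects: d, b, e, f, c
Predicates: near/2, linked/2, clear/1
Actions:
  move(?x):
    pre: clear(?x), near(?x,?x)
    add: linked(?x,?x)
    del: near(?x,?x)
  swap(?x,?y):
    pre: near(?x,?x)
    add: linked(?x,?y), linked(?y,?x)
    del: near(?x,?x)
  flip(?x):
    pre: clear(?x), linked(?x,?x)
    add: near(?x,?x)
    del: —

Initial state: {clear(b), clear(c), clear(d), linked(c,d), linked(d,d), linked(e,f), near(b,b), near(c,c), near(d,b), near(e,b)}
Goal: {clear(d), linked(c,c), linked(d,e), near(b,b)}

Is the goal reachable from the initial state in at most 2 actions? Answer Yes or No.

No

1. move(c)  →  {clear(b), clear(c), clear(d), linked(c,c), linked(c,d), linked(d,d), linked(e,f), near(b,b), near(d,b), near(e,b)}
2. flip(d)  →  {clear(b), clear(c), clear(d), linked(c,c), linked(c,d), linked(d,d), linked(e,f), near(b,b), near(d,b), near(d,d), near(e,b)}
3. swap(d,e)  →  {clear(b), clear(c), clear(d), linked(c,c), linked(c,d), linked(d,d), linked(d,e), linked(e,d), linked(e,f), near(b,b), near(d,b), near(e,b)}
optimal plan length = 3; 3 > 2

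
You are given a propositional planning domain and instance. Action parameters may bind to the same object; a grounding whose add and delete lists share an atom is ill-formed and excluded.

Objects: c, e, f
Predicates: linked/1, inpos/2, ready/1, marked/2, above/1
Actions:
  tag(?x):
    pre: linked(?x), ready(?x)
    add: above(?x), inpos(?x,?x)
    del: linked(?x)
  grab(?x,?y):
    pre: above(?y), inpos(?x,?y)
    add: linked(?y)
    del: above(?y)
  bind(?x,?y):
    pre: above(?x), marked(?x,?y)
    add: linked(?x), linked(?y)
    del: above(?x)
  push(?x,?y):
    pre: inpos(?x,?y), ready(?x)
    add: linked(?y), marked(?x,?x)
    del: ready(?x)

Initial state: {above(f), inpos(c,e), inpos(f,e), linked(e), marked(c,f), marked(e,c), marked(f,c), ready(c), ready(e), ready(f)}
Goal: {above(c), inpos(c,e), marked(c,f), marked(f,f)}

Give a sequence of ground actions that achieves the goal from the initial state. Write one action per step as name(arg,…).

1. bind(f,c)  →  {inpos(c,e), inpos(f,e), linked(c), linked(e), linked(f), marked(c,f), marked(e,c), marked(f,c), ready(c), ready(e), ready(f)}
2. tag(c)  →  {above(c), inpos(c,c), inpos(c,e), inpos(f,e), linked(e), linked(f), marked(c,f), marked(e,c), marked(f,c), ready(c), ready(e), ready(f)}
3. push(f,e)  →  {above(c), inpos(c,c), inpos(c,e), inpos(f,e), linked(e), linked(f), marked(c,f), marked(e,c), marked(f,c), marked(f,f), ready(c), ready(e)}

bind(f,c); tag(c); push(f,e)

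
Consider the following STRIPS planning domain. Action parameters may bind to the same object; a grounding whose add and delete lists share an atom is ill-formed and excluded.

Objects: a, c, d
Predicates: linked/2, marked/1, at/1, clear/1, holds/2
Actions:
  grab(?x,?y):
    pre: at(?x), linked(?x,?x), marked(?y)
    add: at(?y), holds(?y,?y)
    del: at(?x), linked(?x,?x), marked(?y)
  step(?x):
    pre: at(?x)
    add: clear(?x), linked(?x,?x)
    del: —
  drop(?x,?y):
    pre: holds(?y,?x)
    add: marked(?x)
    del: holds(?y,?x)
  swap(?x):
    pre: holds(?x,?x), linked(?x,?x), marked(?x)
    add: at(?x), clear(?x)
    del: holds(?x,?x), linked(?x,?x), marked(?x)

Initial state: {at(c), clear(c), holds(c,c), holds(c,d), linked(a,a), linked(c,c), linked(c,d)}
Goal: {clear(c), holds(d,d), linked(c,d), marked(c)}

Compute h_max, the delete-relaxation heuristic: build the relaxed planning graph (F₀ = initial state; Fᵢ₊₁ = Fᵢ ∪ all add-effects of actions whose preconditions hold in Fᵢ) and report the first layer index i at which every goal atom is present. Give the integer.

F0 = init (7 atoms)
F1 = F0 ∪ {marked(c), marked(d)}  (9 atoms)
F2 = F1 ∪ {at(d), holds(d,d)}  (11 atoms)
goal ⊆ F2  ⇒  h_max = 2

2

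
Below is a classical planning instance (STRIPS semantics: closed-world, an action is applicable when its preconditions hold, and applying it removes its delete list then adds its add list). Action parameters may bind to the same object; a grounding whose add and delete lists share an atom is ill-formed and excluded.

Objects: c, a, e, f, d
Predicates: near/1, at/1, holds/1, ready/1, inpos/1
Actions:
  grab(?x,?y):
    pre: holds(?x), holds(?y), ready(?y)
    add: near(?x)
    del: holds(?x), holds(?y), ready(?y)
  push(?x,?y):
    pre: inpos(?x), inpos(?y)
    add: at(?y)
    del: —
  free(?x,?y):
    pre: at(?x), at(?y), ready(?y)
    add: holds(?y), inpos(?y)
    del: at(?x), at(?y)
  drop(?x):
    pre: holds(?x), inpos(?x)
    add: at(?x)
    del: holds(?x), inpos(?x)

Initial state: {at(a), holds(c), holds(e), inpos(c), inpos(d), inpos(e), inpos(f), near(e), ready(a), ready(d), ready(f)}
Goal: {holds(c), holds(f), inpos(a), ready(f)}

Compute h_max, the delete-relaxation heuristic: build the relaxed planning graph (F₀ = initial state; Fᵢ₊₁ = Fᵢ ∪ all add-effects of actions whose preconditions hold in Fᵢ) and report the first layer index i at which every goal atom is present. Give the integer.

F0 = init (11 atoms)
F1 = F0 ∪ {at(c), at(d), at(e), at(f), holds(a), inpos(a)}  (17 atoms)
F2 = F1 ∪ {holds(d), holds(f), near(a), near(c)}  (21 atoms)
goal ⊆ F2  ⇒  h_max = 2

2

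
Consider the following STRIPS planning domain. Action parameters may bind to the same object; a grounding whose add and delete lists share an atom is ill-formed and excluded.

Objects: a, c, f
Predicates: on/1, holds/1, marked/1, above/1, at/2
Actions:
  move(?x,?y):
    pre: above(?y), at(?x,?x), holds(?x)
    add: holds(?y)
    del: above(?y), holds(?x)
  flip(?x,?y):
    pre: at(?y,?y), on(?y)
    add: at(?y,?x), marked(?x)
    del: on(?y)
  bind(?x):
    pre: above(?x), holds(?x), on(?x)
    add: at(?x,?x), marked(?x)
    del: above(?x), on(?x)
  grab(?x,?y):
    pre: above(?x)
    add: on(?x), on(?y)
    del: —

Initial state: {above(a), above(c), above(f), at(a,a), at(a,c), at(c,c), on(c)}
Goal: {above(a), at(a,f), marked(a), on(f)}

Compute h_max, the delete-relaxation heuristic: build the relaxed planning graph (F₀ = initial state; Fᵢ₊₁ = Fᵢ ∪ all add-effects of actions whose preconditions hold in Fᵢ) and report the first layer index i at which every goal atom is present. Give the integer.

2

F0 = init (7 atoms)
F1 = F0 ∪ {at(c,a), at(c,f), marked(a), marked(c), marked(f), on(a), on(f)}  (14 atoms)
F2 = F1 ∪ {at(a,f)}  (15 atoms)
goal ⊆ F2  ⇒  h_max = 2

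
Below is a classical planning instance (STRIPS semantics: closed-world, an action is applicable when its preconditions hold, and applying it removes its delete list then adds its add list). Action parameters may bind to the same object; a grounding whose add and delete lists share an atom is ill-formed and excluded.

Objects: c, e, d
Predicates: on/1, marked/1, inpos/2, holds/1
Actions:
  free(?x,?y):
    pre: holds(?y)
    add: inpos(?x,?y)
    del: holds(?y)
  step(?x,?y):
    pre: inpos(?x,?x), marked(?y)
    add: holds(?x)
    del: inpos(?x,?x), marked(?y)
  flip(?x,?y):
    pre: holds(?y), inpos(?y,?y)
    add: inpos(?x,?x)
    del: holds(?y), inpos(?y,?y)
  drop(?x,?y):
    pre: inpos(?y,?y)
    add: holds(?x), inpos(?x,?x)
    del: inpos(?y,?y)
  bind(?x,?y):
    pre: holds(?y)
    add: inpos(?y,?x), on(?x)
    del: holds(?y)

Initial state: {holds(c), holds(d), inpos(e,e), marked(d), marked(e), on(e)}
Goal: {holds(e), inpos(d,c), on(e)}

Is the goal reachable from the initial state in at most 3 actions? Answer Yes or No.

1. free(d,c)  →  {holds(d), inpos(d,c), inpos(e,e), marked(d), marked(e), on(e)}
2. step(e,e)  →  {holds(d), holds(e), inpos(d,c), marked(d), on(e)}
optimal plan length = 2; 2 ≤ 3

Yes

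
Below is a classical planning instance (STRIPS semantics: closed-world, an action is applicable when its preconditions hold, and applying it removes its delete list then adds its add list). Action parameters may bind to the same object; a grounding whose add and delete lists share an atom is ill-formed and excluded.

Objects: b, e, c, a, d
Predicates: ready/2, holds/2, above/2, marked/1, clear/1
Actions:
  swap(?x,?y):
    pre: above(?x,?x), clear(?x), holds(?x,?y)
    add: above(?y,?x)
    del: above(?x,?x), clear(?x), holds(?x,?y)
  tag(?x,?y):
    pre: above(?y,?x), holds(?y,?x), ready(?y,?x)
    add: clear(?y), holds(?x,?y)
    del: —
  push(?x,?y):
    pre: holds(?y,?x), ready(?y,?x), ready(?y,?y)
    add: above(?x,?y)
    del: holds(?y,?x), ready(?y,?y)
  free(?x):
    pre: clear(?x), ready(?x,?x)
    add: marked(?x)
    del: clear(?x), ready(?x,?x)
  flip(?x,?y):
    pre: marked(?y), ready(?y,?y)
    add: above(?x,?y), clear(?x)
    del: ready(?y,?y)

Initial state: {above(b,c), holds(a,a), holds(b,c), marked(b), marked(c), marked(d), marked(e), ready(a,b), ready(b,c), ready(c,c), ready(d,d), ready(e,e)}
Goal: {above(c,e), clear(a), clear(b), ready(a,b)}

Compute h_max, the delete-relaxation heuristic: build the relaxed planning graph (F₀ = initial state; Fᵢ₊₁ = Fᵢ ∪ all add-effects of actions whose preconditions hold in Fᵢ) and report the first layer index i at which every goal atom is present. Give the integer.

1

F0 = init (12 atoms)
F1 = F0 ∪ {above(a,c), above(a,d), above(a,e), above(b,d), above(b,e), above(c,c), above(c,d), above(c,e), above(d,c), above(d,d), above(d,e), above(e,c), above(e,d), above(e,e), clear(a), clear(b), clear(c), clear(d), clear(e), holds(c,b)}  (32 atoms)
goal ⊆ F1  ⇒  h_max = 1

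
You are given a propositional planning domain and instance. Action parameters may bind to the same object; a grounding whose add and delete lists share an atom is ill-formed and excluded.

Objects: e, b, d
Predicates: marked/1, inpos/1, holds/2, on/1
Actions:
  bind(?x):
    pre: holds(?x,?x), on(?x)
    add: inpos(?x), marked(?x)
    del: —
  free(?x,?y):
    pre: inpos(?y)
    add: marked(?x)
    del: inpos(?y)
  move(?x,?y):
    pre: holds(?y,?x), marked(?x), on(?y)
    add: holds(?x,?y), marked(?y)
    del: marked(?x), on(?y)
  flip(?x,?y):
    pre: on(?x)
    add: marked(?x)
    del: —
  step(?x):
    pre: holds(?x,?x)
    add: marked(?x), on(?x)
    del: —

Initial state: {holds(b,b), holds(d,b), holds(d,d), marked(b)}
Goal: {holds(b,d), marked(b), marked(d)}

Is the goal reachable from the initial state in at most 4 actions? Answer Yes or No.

Yes

1. step(d)  →  {holds(b,b), holds(d,b), holds(d,d), marked(b), marked(d), on(d)}
2. move(b,d)  →  {holds(b,b), holds(b,d), holds(d,b), holds(d,d), marked(d)}
3. step(b)  →  {holds(b,b), holds(b,d), holds(d,b), holds(d,d), marked(b), marked(d), on(b)}
optimal plan length = 3; 3 ≤ 4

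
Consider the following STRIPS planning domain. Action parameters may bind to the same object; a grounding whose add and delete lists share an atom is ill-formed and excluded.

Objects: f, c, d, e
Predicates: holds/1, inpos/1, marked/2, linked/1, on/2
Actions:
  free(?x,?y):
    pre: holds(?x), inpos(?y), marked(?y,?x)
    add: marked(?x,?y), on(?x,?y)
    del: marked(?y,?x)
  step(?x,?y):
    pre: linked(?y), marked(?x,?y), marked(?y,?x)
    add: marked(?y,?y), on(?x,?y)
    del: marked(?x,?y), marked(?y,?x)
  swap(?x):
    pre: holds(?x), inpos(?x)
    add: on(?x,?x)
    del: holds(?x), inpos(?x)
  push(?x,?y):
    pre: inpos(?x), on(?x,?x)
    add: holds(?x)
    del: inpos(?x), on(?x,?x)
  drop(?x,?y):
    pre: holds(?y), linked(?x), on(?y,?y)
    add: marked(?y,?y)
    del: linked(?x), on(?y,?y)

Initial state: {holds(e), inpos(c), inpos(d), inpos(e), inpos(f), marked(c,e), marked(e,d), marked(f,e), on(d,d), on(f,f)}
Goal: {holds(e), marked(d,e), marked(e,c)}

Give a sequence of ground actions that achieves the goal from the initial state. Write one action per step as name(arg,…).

1. free(e,c)  →  {holds(e), inpos(c), inpos(d), inpos(e), inpos(f), marked(e,c), marked(e,d), marked(f,e), on(d,d), on(e,c), on(f,f)}
2. push(d,f)  →  {holds(d), holds(e), inpos(c), inpos(e), inpos(f), marked(e,c), marked(e,d), marked(f,e), on(e,c), on(f,f)}
3. free(d,e)  →  {holds(d), holds(e), inpos(c), inpos(e), inpos(f), marked(d,e), marked(e,c), marked(f,e), on(d,e), on(e,c), on(f,f)}

free(e,c); push(d,f); free(d,e)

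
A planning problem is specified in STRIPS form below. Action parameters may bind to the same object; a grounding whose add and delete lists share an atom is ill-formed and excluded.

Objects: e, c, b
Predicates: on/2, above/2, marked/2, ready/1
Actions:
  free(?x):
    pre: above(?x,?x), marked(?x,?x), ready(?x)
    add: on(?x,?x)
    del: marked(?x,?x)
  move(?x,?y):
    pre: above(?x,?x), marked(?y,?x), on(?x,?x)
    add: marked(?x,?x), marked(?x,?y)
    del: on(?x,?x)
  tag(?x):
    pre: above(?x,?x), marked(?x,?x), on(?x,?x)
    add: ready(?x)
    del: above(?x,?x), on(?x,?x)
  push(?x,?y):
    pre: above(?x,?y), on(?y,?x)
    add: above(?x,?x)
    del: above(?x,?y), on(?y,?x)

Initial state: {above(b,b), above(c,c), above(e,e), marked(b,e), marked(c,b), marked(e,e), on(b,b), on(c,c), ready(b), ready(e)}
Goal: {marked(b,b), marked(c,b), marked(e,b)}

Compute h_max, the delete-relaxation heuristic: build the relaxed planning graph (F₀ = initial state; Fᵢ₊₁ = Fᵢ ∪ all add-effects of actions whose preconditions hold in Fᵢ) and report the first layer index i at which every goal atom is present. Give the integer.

F0 = init (10 atoms)
F1 = F0 ∪ {marked(b,b), marked(b,c), on(e,e)}  (13 atoms)
F2 = F1 ∪ {marked(c,c), marked(e,b)}  (15 atoms)
goal ⊆ F2  ⇒  h_max = 2

2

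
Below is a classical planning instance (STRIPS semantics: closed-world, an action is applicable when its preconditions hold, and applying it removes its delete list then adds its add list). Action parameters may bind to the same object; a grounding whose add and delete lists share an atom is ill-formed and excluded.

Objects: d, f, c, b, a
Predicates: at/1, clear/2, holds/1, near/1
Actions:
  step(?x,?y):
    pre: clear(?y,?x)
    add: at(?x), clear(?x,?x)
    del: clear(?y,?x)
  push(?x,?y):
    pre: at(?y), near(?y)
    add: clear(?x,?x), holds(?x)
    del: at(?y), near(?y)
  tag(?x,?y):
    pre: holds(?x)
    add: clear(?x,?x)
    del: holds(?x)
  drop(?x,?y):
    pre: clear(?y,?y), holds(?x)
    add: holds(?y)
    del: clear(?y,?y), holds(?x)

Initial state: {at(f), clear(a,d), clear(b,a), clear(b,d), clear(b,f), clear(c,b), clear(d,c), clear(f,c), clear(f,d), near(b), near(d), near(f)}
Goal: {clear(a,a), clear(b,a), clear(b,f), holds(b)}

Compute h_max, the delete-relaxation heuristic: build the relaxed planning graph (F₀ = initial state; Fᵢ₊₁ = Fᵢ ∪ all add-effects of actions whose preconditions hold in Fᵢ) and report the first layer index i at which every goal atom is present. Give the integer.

F0 = init (12 atoms)
F1 = F0 ∪ {at(a), at(b), at(c), at(d), clear(a,a), clear(b,b), clear(c,c), clear(d,d), clear(f,f), holds(a), holds(b), holds(c), holds(d), holds(f)}  (26 atoms)
goal ⊆ F1  ⇒  h_max = 1

1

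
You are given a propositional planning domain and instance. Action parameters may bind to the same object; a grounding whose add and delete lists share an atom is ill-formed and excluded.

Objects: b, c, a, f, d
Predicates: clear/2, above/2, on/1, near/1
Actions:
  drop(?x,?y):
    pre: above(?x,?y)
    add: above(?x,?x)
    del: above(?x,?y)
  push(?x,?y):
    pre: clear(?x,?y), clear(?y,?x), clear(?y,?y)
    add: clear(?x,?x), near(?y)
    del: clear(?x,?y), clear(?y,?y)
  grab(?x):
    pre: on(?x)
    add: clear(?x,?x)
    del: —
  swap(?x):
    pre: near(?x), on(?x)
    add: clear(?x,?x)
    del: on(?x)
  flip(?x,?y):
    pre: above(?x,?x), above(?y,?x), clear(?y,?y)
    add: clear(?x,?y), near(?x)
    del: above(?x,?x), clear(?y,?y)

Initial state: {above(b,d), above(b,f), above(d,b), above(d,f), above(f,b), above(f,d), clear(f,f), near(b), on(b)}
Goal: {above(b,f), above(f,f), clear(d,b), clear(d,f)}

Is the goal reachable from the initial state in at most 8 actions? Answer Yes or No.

1. drop(f,b)  →  {above(b,d), above(b,f), above(d,b), above(d,f), above(f,d), above(f,f), clear(f,f), near(b), on(b)}
2. drop(d,b)  →  {above(b,d), above(b,f), above(d,d), above(d,f), above(f,d), above(f,f), clear(f,f), near(b), on(b)}
3. grab(b)  →  {above(b,d), above(b,f), above(d,d), above(d,f), above(f,d), above(f,f), clear(b,b), clear(f,f), near(b), on(b)}
4. flip(d,b)  →  {above(b,d), above(b,f), above(d,f), above(f,d), above(f,f), clear(d,b), clear(f,f), near(b), near(d), on(b)}
5. drop(d,f)  →  {above(b,d), above(b,f), above(d,d), above(f,d), above(f,f), clear(d,b), clear(f,f), near(b), near(d), on(b)}
6. flip(d,f)  →  {above(b,d), above(b,f), above(f,d), above(f,f), clear(d,b), clear(d,f), near(b), near(d), on(b)}
optimal plan length = 6; 6 ≤ 8

Yes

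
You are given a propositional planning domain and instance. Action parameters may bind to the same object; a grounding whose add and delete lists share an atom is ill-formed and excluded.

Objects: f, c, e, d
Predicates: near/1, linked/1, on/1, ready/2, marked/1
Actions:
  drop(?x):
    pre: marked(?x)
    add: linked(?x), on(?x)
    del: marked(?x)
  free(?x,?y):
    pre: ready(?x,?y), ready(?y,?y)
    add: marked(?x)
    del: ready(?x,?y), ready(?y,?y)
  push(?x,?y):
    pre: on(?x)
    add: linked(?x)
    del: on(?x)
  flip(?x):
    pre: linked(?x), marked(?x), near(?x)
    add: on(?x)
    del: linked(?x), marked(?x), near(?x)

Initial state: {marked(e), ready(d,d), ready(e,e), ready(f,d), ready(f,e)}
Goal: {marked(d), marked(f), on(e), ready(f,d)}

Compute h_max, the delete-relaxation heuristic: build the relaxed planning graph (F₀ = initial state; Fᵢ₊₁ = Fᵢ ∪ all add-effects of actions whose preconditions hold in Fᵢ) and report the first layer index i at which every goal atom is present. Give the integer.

F0 = init (5 atoms)
F1 = F0 ∪ {linked(e), marked(d), marked(f), on(e)}  (9 atoms)
goal ⊆ F1  ⇒  h_max = 1

1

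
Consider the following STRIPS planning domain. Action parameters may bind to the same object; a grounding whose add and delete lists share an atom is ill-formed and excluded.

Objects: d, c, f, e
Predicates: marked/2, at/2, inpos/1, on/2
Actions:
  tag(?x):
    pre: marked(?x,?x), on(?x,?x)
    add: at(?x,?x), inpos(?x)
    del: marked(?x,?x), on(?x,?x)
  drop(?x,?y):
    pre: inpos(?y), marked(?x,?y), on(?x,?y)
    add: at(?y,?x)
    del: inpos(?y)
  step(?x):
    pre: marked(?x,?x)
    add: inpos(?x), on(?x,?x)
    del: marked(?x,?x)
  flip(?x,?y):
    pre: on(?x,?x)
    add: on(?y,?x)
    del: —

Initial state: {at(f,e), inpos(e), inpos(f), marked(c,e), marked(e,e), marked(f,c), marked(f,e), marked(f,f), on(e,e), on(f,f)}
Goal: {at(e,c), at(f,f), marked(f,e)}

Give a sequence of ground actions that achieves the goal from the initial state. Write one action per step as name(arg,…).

1. tag(f)  →  {at(f,e), at(f,f), inpos(e), inpos(f), marked(c,e), marked(e,e), marked(f,c), marked(f,e), on(e,e)}
2. flip(e,c)  →  {at(f,e), at(f,f), inpos(e), inpos(f), marked(c,e), marked(e,e), marked(f,c), marked(f,e), on(c,e), on(e,e)}
3. drop(c,e)  →  {at(e,c), at(f,e), at(f,f), inpos(f), marked(c,e), marked(e,e), marked(f,c), marked(f,e), on(c,e), on(e,e)}

tag(f); flip(e,c); drop(c,e)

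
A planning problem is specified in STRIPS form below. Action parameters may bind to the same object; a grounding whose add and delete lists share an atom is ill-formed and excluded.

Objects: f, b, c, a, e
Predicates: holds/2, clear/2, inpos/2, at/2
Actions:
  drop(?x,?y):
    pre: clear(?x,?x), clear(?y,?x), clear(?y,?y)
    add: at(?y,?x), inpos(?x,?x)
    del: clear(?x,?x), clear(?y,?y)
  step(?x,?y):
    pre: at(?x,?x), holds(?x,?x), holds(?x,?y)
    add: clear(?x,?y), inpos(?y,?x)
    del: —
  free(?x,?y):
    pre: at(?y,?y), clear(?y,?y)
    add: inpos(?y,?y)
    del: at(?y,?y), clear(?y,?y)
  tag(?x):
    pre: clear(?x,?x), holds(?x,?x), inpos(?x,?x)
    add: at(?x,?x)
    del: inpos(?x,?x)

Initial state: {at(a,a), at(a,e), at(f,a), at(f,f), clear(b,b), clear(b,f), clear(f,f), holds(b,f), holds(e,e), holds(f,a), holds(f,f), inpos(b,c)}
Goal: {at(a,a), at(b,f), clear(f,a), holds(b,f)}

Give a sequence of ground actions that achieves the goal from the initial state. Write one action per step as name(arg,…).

drop(f,b); step(f,a)

1. drop(f,b)  →  {at(a,a), at(a,e), at(b,f), at(f,a), at(f,f), clear(b,f), holds(b,f), holds(e,e), holds(f,a), holds(f,f), inpos(b,c), inpos(f,f)}
2. step(f,a)  →  {at(a,a), at(a,e), at(b,f), at(f,a), at(f,f), clear(b,f), clear(f,a), holds(b,f), holds(e,e), holds(f,a), holds(f,f), inpos(a,f), inpos(b,c), inpos(f,f)}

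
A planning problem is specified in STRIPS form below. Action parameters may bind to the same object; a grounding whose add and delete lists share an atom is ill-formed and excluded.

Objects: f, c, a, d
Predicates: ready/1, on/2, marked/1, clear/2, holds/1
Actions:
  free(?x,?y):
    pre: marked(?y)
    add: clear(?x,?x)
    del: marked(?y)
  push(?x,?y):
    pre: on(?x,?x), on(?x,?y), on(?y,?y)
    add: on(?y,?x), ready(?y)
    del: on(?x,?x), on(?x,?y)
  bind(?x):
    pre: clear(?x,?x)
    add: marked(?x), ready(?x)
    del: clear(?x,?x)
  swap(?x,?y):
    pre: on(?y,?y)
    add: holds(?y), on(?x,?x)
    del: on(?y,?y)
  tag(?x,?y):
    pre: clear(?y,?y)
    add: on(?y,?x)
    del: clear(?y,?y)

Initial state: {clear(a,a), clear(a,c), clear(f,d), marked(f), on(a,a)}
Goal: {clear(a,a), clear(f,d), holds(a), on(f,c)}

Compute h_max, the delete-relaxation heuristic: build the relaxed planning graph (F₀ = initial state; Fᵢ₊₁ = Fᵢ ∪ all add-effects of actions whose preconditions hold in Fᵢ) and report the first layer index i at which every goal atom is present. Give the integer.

F0 = init (5 atoms)
F1 = F0 ∪ {clear(c,c), clear(d,d), clear(f,f), holds(a), marked(a), on(a,c), on(a,d), on(a,f), on(c,c), on(d,d), on(f,f), ready(a)}  (17 atoms)
F2 = F1 ∪ {holds(c), holds(d), holds(f), marked(c), marked(d), on(c,a), on(c,d), on(c,f), on(d,a), on(d,c), on(d,f), on(f,a), on(f,c), on(f,d), ready(c), ready(d), ready(f)}  (34 atoms)
goal ⊆ F2  ⇒  h_max = 2

2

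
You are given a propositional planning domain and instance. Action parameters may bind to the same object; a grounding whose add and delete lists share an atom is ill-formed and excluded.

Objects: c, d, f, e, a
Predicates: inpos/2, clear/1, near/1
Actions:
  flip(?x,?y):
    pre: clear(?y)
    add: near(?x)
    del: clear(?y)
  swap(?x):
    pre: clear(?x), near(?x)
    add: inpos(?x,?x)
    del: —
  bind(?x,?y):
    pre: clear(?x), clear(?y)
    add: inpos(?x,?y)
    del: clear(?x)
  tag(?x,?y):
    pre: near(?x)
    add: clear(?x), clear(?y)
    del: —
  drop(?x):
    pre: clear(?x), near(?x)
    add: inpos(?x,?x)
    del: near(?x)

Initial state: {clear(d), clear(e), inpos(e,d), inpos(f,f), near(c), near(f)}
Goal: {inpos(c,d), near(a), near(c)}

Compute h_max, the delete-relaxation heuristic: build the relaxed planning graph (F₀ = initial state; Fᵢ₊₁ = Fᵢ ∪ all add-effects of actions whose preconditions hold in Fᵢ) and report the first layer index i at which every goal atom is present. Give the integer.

2

F0 = init (6 atoms)
F1 = F0 ∪ {clear(a), clear(c), clear(f), inpos(d,d), inpos(d,e), inpos(e,e), near(a), near(d), near(e)}  (15 atoms)
F2 = F1 ∪ {inpos(a,a), inpos(a,c), inpos(a,d), inpos(a,e), inpos(a,f), inpos(c,a), inpos(c,c), inpos(c,d), inpos(c,e), inpos(c,f), inpos(d,a), inpos(d,c), inpos(d,f), inpos(e,a), inpos(e,c), inpos(e,f), inpos(f,a), inpos(f,c), inpos(f,d), inpos(f,e)}  (35 atoms)
goal ⊆ F2  ⇒  h_max = 2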